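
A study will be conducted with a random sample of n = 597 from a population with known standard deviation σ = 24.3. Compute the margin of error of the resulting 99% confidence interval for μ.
Margin of error = 2.56

Margin of error = z* · σ/√n
= 2.576 · 24.3/√597
= 2.576 · 24.3/24.4336
= 2.56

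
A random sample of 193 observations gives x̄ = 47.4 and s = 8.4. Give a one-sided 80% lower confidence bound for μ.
μ ≥ 46.89

Lower bound (one-sided):
t* = 0.843 (one-sided for 80%)
Lower bound = x̄ - t* · s/√n = 47.4 - 0.843 · 8.4/√193 = 46.89

We are 80% confident that μ ≥ 46.89.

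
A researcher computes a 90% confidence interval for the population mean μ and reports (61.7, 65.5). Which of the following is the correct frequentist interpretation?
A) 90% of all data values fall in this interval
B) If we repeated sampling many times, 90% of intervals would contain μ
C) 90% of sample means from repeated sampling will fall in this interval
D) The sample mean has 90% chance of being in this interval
B

A) Wrong — a CI is about the parameter μ, not individual data values.
B) Correct — this is the frequentist long-run coverage interpretation.
C) Wrong — coverage applies to intervals containing μ, not to future x̄ values.
D) Wrong — x̄ is observed and sits in the interval by construction.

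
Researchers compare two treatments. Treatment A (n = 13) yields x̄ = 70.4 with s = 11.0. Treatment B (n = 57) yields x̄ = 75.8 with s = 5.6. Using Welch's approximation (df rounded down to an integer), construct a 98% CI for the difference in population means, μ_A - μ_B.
(-13.72, 2.92)

Difference: x̄₁ - x̄₂ = -5.40
SE = √(s₁²/n₁ + s₂²/n₂) = √(11.0²/13 + 5.6²/57) = 3.1397
df = 13.45 → 13 (Welch–Satterthwaite, rounded down)
t* = 2.650

CI: -5.40 ± 2.650 · 3.1397 = -5.40 ± 8.32 = (-13.72, 2.92)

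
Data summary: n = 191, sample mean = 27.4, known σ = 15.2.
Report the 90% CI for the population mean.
(25.59, 29.21)

z-interval (σ known):
z* = 1.645 for 90% confidence

Margin of error = z* · σ/√n = 1.645 · 15.2/√191 = 1.81

CI: (27.4 - 1.81, 27.4 + 1.81) = (25.59, 29.21)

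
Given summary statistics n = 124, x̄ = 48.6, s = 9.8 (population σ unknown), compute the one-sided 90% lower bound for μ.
μ ≥ 47.47

Lower bound (one-sided):
t* = 1.288 (one-sided for 90%)
Lower bound = x̄ - t* · s/√n = 48.6 - 1.288 · 9.8/√124 = 47.47

We are 90% confident that μ ≥ 47.47.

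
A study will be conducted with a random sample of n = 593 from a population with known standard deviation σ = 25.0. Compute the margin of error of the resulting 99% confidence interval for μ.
Margin of error = 2.64

Margin of error = z* · σ/√n
= 2.576 · 25.0/√593
= 2.576 · 25.0/24.3516
= 2.64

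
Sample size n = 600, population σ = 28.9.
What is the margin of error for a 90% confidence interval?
Margin of error = 1.94

Margin of error = z* · σ/√n
= 1.645 · 28.9/√600
= 1.645 · 28.9/24.4949
= 1.94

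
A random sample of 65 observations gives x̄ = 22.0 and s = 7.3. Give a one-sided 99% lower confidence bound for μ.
μ ≥ 19.84

Lower bound (one-sided):
t* = 2.386 (one-sided for 99%)
Lower bound = x̄ - t* · s/√n = 22.0 - 2.386 · 7.3/√65 = 19.84

We are 99% confident that μ ≥ 19.84.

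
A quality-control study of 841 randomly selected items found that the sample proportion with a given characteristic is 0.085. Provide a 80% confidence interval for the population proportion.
(0.073, 0.097)

Proportion CI:
SE = √(p̂(1-p̂)/n) = √(0.085 · 0.915 / 841) = 0.00962

z* = 1.282
Margin = z* · SE = 1.282 · 0.00962 = 0.0123

CI: 0.085 ± 0.0123 = (0.073, 0.097)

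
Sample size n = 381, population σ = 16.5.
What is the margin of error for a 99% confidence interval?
Margin of error = 2.18

Margin of error = z* · σ/√n
= 2.576 · 16.5/√381
= 2.576 · 16.5/19.5192
= 2.18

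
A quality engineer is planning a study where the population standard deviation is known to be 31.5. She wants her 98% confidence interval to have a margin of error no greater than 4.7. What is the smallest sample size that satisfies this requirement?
n ≥ 244

For margin E ≤ 4.7:
n ≥ (z* · σ / E)²
n ≥ (2.326 · 31.5 / 4.7)²
n ≥ 243.02

Minimum n = 244 (rounding up)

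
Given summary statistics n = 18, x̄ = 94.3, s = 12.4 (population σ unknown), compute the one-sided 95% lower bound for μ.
μ ≥ 89.21

Lower bound (one-sided):
t* = 1.740 (one-sided for 95%)
Lower bound = x̄ - t* · s/√n = 94.3 - 1.740 · 12.4/√18 = 89.21

We are 95% confident that μ ≥ 89.21.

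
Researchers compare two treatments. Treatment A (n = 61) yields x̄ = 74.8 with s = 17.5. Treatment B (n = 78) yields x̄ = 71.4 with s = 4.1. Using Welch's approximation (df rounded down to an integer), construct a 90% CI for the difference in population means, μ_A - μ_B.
(-0.42, 7.22)

Difference: x̄₁ - x̄₂ = 3.40
SE = √(s₁²/n₁ + s₂²/n₂) = √(17.5²/61 + 4.1²/78) = 2.2882
df = 65.17 → 65 (Welch–Satterthwaite, rounded down)
t* = 1.669

CI: 3.40 ± 1.669 · 2.2882 = 3.40 ± 3.82 = (-0.42, 7.22)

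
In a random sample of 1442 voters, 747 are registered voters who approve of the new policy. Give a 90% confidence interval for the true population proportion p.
(0.496, 0.540)

Proportion CI:
p̂ = 747/1442 = 0.51803
SE = √(p̂(1-p̂)/n) = √(0.51803 · 0.48197 / 1442) = 0.01316

z* = 1.645
Margin = z* · SE = 1.645 · 0.01316 = 0.0216

CI: 0.51803 ± 0.0216 = (0.496, 0.540)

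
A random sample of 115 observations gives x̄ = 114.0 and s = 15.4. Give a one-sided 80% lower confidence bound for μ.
μ ≥ 112.79

Lower bound (one-sided):
t* = 0.845 (one-sided for 80%)
Lower bound = x̄ - t* · s/√n = 114.0 - 0.845 · 15.4/√115 = 112.79

We are 80% confident that μ ≥ 112.79.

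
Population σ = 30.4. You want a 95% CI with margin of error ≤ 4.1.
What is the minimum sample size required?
n ≥ 212

For margin E ≤ 4.1:
n ≥ (z* · σ / E)²
n ≥ (1.960 · 30.4 / 4.1)²
n ≥ 211.20

Minimum n = 212 (rounding up)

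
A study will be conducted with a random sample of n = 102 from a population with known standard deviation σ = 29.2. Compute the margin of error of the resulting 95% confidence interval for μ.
Margin of error = 5.67

Margin of error = z* · σ/√n
= 1.960 · 29.2/√102
= 1.960 · 29.2/10.0995
= 5.67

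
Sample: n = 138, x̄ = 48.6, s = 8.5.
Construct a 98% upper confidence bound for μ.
μ ≤ 50.10

Upper bound (one-sided):
t* = 2.073 (one-sided for 98%)
Upper bound = x̄ + t* · s/√n = 48.6 + 2.073 · 8.5/√138 = 50.10

We are 98% confident that μ ≤ 50.10.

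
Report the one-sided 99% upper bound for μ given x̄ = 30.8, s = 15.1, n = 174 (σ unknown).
μ ≤ 33.49

Upper bound (one-sided):
t* = 2.348 (one-sided for 99%)
Upper bound = x̄ + t* · s/√n = 30.8 + 2.348 · 15.1/√174 = 33.49

We are 99% confident that μ ≤ 33.49.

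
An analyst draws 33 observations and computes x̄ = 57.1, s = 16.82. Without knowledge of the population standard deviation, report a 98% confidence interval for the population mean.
(49.93, 64.27)

t-interval (σ unknown):
df = n - 1 = 32
t* = 2.449 for 98% confidence

Margin of error = t* · s/√n = 2.449 · 16.82/√33 = 7.17

CI: (49.93, 64.27)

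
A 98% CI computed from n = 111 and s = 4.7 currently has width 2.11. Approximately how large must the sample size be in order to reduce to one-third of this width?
n ≈ 999

CI width ∝ 1/√n
To reduce width by factor 3, need √n to grow by 3 → need 3² = 9 times as many samples.

Current: n = 111, width = 2.11
New: n = 999, width ≈ 0.69

Width reduced by factor of 2.11/0.69 = 3.06.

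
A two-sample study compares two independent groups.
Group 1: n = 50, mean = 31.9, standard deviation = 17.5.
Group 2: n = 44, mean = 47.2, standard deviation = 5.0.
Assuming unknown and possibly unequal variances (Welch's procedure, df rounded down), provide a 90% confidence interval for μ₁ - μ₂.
(-19.63, -10.97)

Difference: x̄₁ - x̄₂ = -15.30
SE = √(s₁²/n₁ + s₂²/n₂) = √(17.5²/50 + 5.0²/44) = 2.5871
df = 57.94 → 57 (Welch–Satterthwaite, rounded down)
t* = 1.672

CI: -15.30 ± 1.672 · 2.5871 = -15.30 ± 4.33 = (-19.63, -10.97)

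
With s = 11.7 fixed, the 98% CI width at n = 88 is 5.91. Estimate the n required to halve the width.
n ≈ 352

CI width ∝ 1/√n
To reduce width by factor 2, need √n to grow by 2 → need 2² = 4 times as many samples.

Current: n = 88, width = 5.91
New: n = 352, width ≈ 2.91

Width reduced by factor of 5.91/2.91 = 2.03.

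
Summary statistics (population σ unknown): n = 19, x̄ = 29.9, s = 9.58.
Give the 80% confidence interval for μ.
(26.98, 32.82)

t-interval (σ unknown):
df = n - 1 = 18
t* = 1.330 for 80% confidence

Margin of error = t* · s/√n = 1.330 · 9.58/√19 = 2.92

CI: (26.98, 32.82)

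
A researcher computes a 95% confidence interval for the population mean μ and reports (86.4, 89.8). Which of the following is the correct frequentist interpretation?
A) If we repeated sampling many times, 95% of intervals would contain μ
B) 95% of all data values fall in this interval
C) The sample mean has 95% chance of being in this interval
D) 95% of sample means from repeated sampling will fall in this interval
A

A) Correct — this is the frequentist long-run coverage interpretation.
B) Wrong — a CI is about the parameter μ, not individual data values.
C) Wrong — x̄ is observed and sits in the interval by construction.
D) Wrong — coverage applies to intervals containing μ, not to future x̄ values.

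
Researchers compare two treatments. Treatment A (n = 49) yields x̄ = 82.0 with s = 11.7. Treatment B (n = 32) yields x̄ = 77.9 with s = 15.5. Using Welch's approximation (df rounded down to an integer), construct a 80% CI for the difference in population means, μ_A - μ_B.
(-0.07, 8.27)

Difference: x̄₁ - x̄₂ = 4.10
SE = √(s₁²/n₁ + s₂²/n₂) = √(11.7²/49 + 15.5²/32) = 3.2096
df = 53.57 → 53 (Welch–Satterthwaite, rounded down)
t* = 1.298

CI: 4.10 ± 1.298 · 3.2096 = 4.10 ± 4.17 = (-0.07, 8.27)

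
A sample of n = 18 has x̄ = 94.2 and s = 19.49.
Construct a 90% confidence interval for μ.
(86.21, 102.19)

t-interval (σ unknown):
df = n - 1 = 17
t* = 1.740 for 90% confidence

Margin of error = t* · s/√n = 1.740 · 19.49/√18 = 7.99

CI: (86.21, 102.19)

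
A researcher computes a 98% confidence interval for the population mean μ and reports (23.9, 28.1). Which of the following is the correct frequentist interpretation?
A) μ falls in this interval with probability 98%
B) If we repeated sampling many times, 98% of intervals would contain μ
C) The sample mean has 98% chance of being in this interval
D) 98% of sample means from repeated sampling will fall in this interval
B

A) Wrong — μ is fixed; the randomness lives in the interval, not in μ.
B) Correct — this is the frequentist long-run coverage interpretation.
C) Wrong — x̄ is observed and sits in the interval by construction.
D) Wrong — coverage applies to intervals containing μ, not to future x̄ values.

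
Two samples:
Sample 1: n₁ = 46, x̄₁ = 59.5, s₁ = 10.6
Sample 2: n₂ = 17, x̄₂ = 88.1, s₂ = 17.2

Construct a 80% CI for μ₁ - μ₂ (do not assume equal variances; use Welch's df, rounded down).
(-34.50, -22.70)

Difference: x̄₁ - x̄₂ = -28.60
SE = √(s₁²/n₁ + s₂²/n₂) = √(10.6²/46 + 17.2²/17) = 4.4548
df = 20.66 → 20 (Welch–Satterthwaite, rounded down)
t* = 1.325

CI: -28.60 ± 1.325 · 4.4548 = -28.60 ± 5.90 = (-34.50, -22.70)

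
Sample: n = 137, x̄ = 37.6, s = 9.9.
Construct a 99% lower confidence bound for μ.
μ ≥ 35.61

Lower bound (one-sided):
t* = 2.354 (one-sided for 99%)
Lower bound = x̄ - t* · s/√n = 37.6 - 2.354 · 9.9/√137 = 35.61

We are 99% confident that μ ≥ 35.61.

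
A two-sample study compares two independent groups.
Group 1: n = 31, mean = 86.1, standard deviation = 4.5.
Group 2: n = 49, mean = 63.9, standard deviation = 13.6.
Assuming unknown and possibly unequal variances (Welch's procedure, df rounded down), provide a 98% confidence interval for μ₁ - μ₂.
(17.18, 27.22)

Difference: x̄₁ - x̄₂ = 22.20
SE = √(s₁²/n₁ + s₂²/n₂) = √(4.5²/31 + 13.6²/49) = 2.1043
df = 63.03 → 63 (Welch–Satterthwaite, rounded down)
t* = 2.387

CI: 22.20 ± 2.387 · 2.1043 = 22.20 ± 5.02 = (17.18, 27.22)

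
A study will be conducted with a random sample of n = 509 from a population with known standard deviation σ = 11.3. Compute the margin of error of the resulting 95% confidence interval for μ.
Margin of error = 0.98

Margin of error = z* · σ/√n
= 1.960 · 11.3/√509
= 1.960 · 11.3/22.5610
= 0.98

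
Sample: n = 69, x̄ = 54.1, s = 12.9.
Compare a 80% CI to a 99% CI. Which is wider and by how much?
99% CI is wider by 4.21

df = 68
80% CI: t* = 1.294, (52.09, 56.11), width = 2 · t* · s/√n = 4.02
99% CI: t* = 2.650, (49.98, 58.22), width = 2 · t* · s/√n = 8.23

The 99% CI is wider by 8.23 - 4.02 = 4.21.
Higher confidence requires a wider interval.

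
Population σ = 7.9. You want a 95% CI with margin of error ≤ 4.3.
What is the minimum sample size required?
n ≥ 13

For margin E ≤ 4.3:
n ≥ (z* · σ / E)²
n ≥ (1.960 · 7.9 / 4.3)²
n ≥ 12.97

Minimum n = 13 (rounding up)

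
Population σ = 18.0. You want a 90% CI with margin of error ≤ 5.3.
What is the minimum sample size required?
n ≥ 32

For margin E ≤ 5.3:
n ≥ (z* · σ / E)²
n ≥ (1.645 · 18.0 / 5.3)²
n ≥ 31.21

Minimum n = 32 (rounding up)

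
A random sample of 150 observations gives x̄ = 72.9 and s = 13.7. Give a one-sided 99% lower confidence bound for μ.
μ ≥ 70.27

Lower bound (one-sided):
t* = 2.352 (one-sided for 99%)
Lower bound = x̄ - t* · s/√n = 72.9 - 2.352 · 13.7/√150 = 70.27

We are 99% confident that μ ≥ 70.27.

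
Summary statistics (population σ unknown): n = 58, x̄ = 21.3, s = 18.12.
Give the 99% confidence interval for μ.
(14.96, 27.64)

t-interval (σ unknown):
df = n - 1 = 57
t* = 2.665 for 99% confidence

Margin of error = t* · s/√n = 2.665 · 18.12/√58 = 6.34

CI: (14.96, 27.64)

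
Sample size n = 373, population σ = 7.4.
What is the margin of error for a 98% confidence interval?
Margin of error = 0.89

Margin of error = z* · σ/√n
= 2.326 · 7.4/√373
= 2.326 · 7.4/19.3132
= 0.89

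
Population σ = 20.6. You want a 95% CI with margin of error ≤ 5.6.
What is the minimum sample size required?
n ≥ 52

For margin E ≤ 5.6:
n ≥ (z* · σ / E)²
n ≥ (1.960 · 20.6 / 5.6)²
n ≥ 51.98

Minimum n = 52 (rounding up)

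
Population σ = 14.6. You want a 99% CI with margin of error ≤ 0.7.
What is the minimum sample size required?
n ≥ 2887

For margin E ≤ 0.7:
n ≥ (z* · σ / E)²
n ≥ (2.576 · 14.6 / 0.7)²
n ≥ 2886.70

Minimum n = 2887 (rounding up)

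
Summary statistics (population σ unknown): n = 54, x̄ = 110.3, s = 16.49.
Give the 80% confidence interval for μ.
(107.39, 113.21)

t-interval (σ unknown):
df = n - 1 = 53
t* = 1.298 for 80% confidence

Margin of error = t* · s/√n = 1.298 · 16.49/√54 = 2.91

CI: (107.39, 113.21)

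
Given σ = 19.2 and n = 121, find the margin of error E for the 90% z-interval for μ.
Margin of error = 2.87

Margin of error = z* · σ/√n
= 1.645 · 19.2/√121
= 1.645 · 19.2/11.0000
= 2.87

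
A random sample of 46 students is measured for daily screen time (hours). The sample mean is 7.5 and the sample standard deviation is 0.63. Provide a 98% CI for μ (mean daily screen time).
(7.28, 7.72)

t-interval (σ unknown):
df = n - 1 = 45
t* = 2.412 for 98% confidence

Margin of error = t* · s/√n = 2.412 · 0.63/√46 = 0.22

CI: (7.28, 7.72)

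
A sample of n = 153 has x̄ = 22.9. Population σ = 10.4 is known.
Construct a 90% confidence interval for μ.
(21.52, 24.28)

z-interval (σ known):
z* = 1.645 for 90% confidence

Margin of error = z* · σ/√n = 1.645 · 10.4/√153 = 1.38

CI: (22.9 - 1.38, 22.9 + 1.38) = (21.52, 24.28)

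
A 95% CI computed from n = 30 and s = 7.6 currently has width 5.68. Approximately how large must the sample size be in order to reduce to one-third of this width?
n ≈ 270

CI width ∝ 1/√n
To reduce width by factor 3, need √n to grow by 3 → need 3² = 9 times as many samples.

Current: n = 30, width = 5.68
New: n = 270, width ≈ 1.82

Width reduced by factor of 5.68/1.82 = 3.12.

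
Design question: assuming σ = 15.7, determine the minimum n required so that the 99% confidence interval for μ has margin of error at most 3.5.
n ≥ 134

For margin E ≤ 3.5:
n ≥ (z* · σ / E)²
n ≥ (2.576 · 15.7 / 3.5)²
n ≥ 133.52

Minimum n = 134 (rounding up)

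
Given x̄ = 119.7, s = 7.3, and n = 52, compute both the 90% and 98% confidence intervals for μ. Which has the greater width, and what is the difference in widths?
98% CI is wider by 1.47

df = 51
90% CI: t* = 1.675, (118.00, 121.40), width = 2 · t* · s/√n = 3.39
98% CI: t* = 2.402, (117.27, 122.13), width = 2 · t* · s/√n = 4.86

The 98% CI is wider by 4.86 - 3.39 = 1.47.
Higher confidence requires a wider interval.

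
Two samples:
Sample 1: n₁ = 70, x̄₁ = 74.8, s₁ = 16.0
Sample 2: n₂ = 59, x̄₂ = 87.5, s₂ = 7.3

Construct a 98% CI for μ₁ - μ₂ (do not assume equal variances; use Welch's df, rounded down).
(-17.75, -7.65)

Difference: x̄₁ - x̄₂ = -12.70
SE = √(s₁²/n₁ + s₂²/n₂) = √(16.0²/70 + 7.3²/59) = 2.1355
df = 100.03 → 100 (Welch–Satterthwaite, rounded down)
t* = 2.364

CI: -12.70 ± 2.364 · 2.1355 = -12.70 ± 5.05 = (-17.75, -7.65)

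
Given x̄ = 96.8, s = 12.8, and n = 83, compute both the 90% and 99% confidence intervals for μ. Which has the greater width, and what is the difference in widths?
99% CI is wider by 2.73

df = 82
90% CI: t* = 1.664, (94.46, 99.14), width = 2 · t* · s/√n = 4.68
99% CI: t* = 2.637, (93.10, 100.50), width = 2 · t* · s/√n = 7.41

The 99% CI is wider by 7.41 - 4.68 = 2.73.
Higher confidence requires a wider interval.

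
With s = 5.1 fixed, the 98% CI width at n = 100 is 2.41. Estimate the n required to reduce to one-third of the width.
n ≈ 900

CI width ∝ 1/√n
To reduce width by factor 3, need √n to grow by 3 → need 3² = 9 times as many samples.

Current: n = 100, width = 2.41
New: n = 900, width ≈ 0.79

Width reduced by factor of 2.41/0.79 = 3.05.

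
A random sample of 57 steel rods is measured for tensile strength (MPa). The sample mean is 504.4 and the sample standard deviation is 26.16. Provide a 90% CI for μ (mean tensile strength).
(498.60, 510.20)

t-interval (σ unknown):
df = n - 1 = 56
t* = 1.673 for 90% confidence

Margin of error = t* · s/√n = 1.673 · 26.16/√57 = 5.80

CI: (498.60, 510.20)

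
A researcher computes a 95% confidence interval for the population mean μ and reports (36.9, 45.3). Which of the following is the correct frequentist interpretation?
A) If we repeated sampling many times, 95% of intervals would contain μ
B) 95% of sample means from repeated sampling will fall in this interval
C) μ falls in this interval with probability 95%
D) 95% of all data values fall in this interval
A

A) Correct — this is the frequentist long-run coverage interpretation.
B) Wrong — coverage applies to intervals containing μ, not to future x̄ values.
C) Wrong — μ is fixed; the randomness lives in the interval, not in μ.
D) Wrong — a CI is about the parameter μ, not individual data values.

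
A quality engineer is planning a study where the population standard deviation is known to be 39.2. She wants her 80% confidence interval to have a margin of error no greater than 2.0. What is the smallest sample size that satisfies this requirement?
n ≥ 632

For margin E ≤ 2.0:
n ≥ (z* · σ / E)²
n ≥ (1.282 · 39.2 / 2.0)²
n ≥ 631.38

Minimum n = 632 (rounding up)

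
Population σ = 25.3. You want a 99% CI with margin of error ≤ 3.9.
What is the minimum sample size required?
n ≥ 280

For margin E ≤ 3.9:
n ≥ (z* · σ / E)²
n ≥ (2.576 · 25.3 / 3.9)²
n ≥ 279.26

Minimum n = 280 (rounding up)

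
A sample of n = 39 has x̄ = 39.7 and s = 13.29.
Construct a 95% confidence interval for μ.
(35.39, 44.01)

t-interval (σ unknown):
df = n - 1 = 38
t* = 2.024 for 95% confidence

Margin of error = t* · s/√n = 2.024 · 13.29/√39 = 4.31

CI: (35.39, 44.01)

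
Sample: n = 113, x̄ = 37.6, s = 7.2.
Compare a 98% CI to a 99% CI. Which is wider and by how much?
99% CI is wider by 0.35

df = 112
98% CI: t* = 2.360, (36.00, 39.20), width = 2 · t* · s/√n = 3.20
99% CI: t* = 2.620, (35.83, 39.37), width = 2 · t* · s/√n = 3.55

The 99% CI is wider by 3.55 - 3.20 = 0.35.
Higher confidence requires a wider interval.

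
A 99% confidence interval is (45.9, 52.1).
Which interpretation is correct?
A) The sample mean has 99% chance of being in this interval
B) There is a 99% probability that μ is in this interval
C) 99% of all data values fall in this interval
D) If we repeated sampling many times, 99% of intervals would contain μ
D

A) Wrong — x̄ is observed and sits in the interval by construction.
B) Wrong — μ is fixed; the randomness lives in the interval, not in μ.
C) Wrong — a CI is about the parameter μ, not individual data values.
D) Correct — this is the frequentist long-run coverage interpretation.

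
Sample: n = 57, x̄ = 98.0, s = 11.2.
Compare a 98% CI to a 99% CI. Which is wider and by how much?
99% CI is wider by 0.80

df = 56
98% CI: t* = 2.395, (94.45, 101.55), width = 2 · t* · s/√n = 7.11
99% CI: t* = 2.667, (94.04, 101.96), width = 2 · t* · s/√n = 7.91

The 99% CI is wider by 7.91 - 7.11 = 0.80.
Higher confidence requires a wider interval.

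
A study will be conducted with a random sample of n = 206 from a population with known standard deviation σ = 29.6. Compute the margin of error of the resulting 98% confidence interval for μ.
Margin of error = 4.80

Margin of error = z* · σ/√n
= 2.326 · 29.6/√206
= 2.326 · 29.6/14.3527
= 4.80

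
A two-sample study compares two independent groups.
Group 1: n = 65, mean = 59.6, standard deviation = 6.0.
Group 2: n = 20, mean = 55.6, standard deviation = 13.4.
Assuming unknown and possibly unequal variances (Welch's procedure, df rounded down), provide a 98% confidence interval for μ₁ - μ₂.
(-3.77, 11.77)

Difference: x̄₁ - x̄₂ = 4.00
SE = √(s₁²/n₁ + s₂²/n₂) = √(6.0²/65 + 13.4²/20) = 3.0874
df = 21.39 → 21 (Welch–Satterthwaite, rounded down)
t* = 2.518

CI: 4.00 ± 2.518 · 3.0874 = 4.00 ± 7.77 = (-3.77, 11.77)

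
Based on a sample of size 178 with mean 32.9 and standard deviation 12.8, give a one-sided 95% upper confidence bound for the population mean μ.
μ ≤ 34.49

Upper bound (one-sided):
t* = 1.654 (one-sided for 95%)
Upper bound = x̄ + t* · s/√n = 32.9 + 1.654 · 12.8/√178 = 34.49

We are 95% confident that μ ≤ 34.49.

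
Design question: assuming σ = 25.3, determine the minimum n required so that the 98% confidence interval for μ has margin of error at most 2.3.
n ≥ 655

For margin E ≤ 2.3:
n ≥ (z* · σ / E)²
n ≥ (2.326 · 25.3 / 2.3)²
n ≥ 654.64

Minimum n = 655 (rounding up)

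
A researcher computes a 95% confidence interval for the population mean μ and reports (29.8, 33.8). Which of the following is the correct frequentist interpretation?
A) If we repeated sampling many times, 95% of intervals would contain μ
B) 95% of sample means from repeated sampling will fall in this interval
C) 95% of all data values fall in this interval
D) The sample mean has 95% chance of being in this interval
A

A) Correct — this is the frequentist long-run coverage interpretation.
B) Wrong — coverage applies to intervals containing μ, not to future x̄ values.
C) Wrong — a CI is about the parameter μ, not individual data values.
D) Wrong — x̄ is observed and sits in the interval by construction.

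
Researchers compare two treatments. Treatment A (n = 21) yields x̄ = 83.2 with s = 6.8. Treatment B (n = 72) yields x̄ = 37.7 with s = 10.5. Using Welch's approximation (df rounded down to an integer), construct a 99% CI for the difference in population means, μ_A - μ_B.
(40.33, 50.67)

Difference: x̄₁ - x̄₂ = 45.50
SE = √(s₁²/n₁ + s₂²/n₂) = √(6.8²/21 + 10.5²/72) = 1.9321
df = 50.60 → 50 (Welch–Satterthwaite, rounded down)
t* = 2.678

CI: 45.50 ± 2.678 · 1.9321 = 45.50 ± 5.17 = (40.33, 50.67)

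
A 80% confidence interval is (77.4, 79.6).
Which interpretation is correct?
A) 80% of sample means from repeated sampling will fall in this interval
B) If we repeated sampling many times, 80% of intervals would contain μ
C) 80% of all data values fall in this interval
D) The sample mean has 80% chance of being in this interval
B

A) Wrong — coverage applies to intervals containing μ, not to future x̄ values.
B) Correct — this is the frequentist long-run coverage interpretation.
C) Wrong — a CI is about the parameter μ, not individual data values.
D) Wrong — x̄ is observed and sits in the interval by construction.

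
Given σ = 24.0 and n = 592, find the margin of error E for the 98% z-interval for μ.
Margin of error = 2.29

Margin of error = z* · σ/√n
= 2.326 · 24.0/√592
= 2.326 · 24.0/24.3311
= 2.29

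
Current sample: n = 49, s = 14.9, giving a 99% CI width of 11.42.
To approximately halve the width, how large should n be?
n ≈ 196

CI width ∝ 1/√n
To reduce width by factor 2, need √n to grow by 2 → need 2² = 4 times as many samples.

Current: n = 49, width = 11.42
New: n = 196, width ≈ 5.54

Width reduced by factor of 11.42/5.54 = 2.06.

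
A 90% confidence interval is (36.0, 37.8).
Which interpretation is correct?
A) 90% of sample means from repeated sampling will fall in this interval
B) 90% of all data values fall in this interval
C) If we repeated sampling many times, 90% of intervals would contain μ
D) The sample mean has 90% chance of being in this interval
C

A) Wrong — coverage applies to intervals containing μ, not to future x̄ values.
B) Wrong — a CI is about the parameter μ, not individual data values.
C) Correct — this is the frequentist long-run coverage interpretation.
D) Wrong — x̄ is observed and sits in the interval by construction.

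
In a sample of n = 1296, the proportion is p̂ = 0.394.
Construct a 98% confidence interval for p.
(0.362, 0.426)

Proportion CI:
SE = √(p̂(1-p̂)/n) = √(0.394 · 0.606 / 1296) = 0.01357

z* = 2.326
Margin = z* · SE = 2.326 · 0.01357 = 0.0316

CI: 0.394 ± 0.0316 = (0.362, 0.426)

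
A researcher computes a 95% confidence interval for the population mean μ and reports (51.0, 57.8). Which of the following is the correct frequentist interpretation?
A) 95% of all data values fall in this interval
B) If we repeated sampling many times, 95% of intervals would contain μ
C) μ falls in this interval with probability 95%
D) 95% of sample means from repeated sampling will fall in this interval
B

A) Wrong — a CI is about the parameter μ, not individual data values.
B) Correct — this is the frequentist long-run coverage interpretation.
C) Wrong — μ is fixed; the randomness lives in the interval, not in μ.
D) Wrong — coverage applies to intervals containing μ, not to future x̄ values.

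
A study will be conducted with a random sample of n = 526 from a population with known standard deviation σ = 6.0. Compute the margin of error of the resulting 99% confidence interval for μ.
Margin of error = 0.67

Margin of error = z* · σ/√n
= 2.576 · 6.0/√526
= 2.576 · 6.0/22.9347
= 0.67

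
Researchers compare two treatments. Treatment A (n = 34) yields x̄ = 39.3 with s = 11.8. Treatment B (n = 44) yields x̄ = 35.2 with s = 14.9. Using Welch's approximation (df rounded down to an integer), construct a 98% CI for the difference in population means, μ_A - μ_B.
(-3.09, 11.29)

Difference: x̄₁ - x̄₂ = 4.10
SE = √(s₁²/n₁ + s₂²/n₂) = √(11.8²/34 + 14.9²/44) = 3.0234
df = 75.94 → 75 (Welch–Satterthwaite, rounded down)
t* = 2.377

CI: 4.10 ± 2.377 · 3.0234 = 4.10 ± 7.19 = (-3.09, 11.29)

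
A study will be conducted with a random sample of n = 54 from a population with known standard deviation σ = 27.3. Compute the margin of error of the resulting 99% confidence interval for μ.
Margin of error = 9.57

Margin of error = z* · σ/√n
= 2.576 · 27.3/√54
= 2.576 · 27.3/7.3485
= 9.57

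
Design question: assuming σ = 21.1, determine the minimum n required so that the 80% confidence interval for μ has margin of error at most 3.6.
n ≥ 57

For margin E ≤ 3.6:
n ≥ (z* · σ / E)²
n ≥ (1.282 · 21.1 / 3.6)²
n ≥ 56.46

Minimum n = 57 (rounding up)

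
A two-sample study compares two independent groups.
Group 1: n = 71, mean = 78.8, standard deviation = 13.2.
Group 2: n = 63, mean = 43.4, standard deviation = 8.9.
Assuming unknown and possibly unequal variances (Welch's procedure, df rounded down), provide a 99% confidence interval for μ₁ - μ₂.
(30.36, 40.44)

Difference: x̄₁ - x̄₂ = 35.40
SE = √(s₁²/n₁ + s₂²/n₂) = √(13.2²/71 + 8.9²/63) = 1.9265
df = 123.50 → 123 (Welch–Satterthwaite, rounded down)
t* = 2.616

CI: 35.40 ± 2.616 · 1.9265 = 35.40 ± 5.04 = (30.36, 40.44)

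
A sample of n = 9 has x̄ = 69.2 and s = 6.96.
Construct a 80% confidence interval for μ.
(65.96, 72.44)

t-interval (σ unknown):
df = n - 1 = 8
t* = 1.397 for 80% confidence

Margin of error = t* · s/√n = 1.397 · 6.96/√9 = 3.24

CI: (65.96, 72.44)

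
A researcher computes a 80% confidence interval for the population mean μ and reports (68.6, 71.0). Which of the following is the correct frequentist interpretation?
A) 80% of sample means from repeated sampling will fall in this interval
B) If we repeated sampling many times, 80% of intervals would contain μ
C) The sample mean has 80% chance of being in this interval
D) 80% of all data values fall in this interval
B

A) Wrong — coverage applies to intervals containing μ, not to future x̄ values.
B) Correct — this is the frequentist long-run coverage interpretation.
C) Wrong — x̄ is observed and sits in the interval by construction.
D) Wrong — a CI is about the parameter μ, not individual data values.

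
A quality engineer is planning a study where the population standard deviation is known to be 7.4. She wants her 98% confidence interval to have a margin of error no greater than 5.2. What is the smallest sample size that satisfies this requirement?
n ≥ 11

For margin E ≤ 5.2:
n ≥ (z* · σ / E)²
n ≥ (2.326 · 7.4 / 5.2)²
n ≥ 10.96

Minimum n = 11 (rounding up)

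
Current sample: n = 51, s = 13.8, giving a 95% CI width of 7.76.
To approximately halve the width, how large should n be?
n ≈ 204

CI width ∝ 1/√n
To reduce width by factor 2, need √n to grow by 2 → need 2² = 4 times as many samples.

Current: n = 51, width = 7.76
New: n = 204, width ≈ 3.81

Width reduced by factor of 7.76/3.81 = 2.04.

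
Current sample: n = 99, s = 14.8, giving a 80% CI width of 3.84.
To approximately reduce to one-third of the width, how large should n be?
n ≈ 891

CI width ∝ 1/√n
To reduce width by factor 3, need √n to grow by 3 → need 3² = 9 times as many samples.

Current: n = 99, width = 3.84
New: n = 891, width ≈ 1.27

Width reduced by factor of 3.84/1.27 = 3.02.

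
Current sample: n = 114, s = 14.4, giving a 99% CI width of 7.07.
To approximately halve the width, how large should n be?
n ≈ 456

CI width ∝ 1/√n
To reduce width by factor 2, need √n to grow by 2 → need 2² = 4 times as many samples.

Current: n = 114, width = 7.07
New: n = 456, width ≈ 3.49

Width reduced by factor of 7.07/3.49 = 2.03.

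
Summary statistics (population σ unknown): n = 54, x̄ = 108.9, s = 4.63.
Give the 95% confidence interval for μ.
(107.64, 110.16)

t-interval (σ unknown):
df = n - 1 = 53
t* = 2.006 for 95% confidence

Margin of error = t* · s/√n = 2.006 · 4.63/√54 = 1.26

CI: (107.64, 110.16)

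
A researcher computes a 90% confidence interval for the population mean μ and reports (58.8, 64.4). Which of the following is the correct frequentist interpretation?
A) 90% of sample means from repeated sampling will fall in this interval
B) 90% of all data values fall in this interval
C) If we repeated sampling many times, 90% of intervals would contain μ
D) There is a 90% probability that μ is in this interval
C

A) Wrong — coverage applies to intervals containing μ, not to future x̄ values.
B) Wrong — a CI is about the parameter μ, not individual data values.
C) Correct — this is the frequentist long-run coverage interpretation.
D) Wrong — μ is fixed; the randomness lives in the interval, not in μ.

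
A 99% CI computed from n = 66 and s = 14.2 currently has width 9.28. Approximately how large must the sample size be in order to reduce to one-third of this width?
n ≈ 594

CI width ∝ 1/√n
To reduce width by factor 3, need √n to grow by 3 → need 3² = 9 times as many samples.

Current: n = 66, width = 9.28
New: n = 594, width ≈ 3.01

Width reduced by factor of 9.28/3.01 = 3.08.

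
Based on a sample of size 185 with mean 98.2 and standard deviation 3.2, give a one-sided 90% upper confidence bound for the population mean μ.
μ ≤ 98.50

Upper bound (one-sided):
t* = 1.286 (one-sided for 90%)
Upper bound = x̄ + t* · s/√n = 98.2 + 1.286 · 3.2/√185 = 98.50

We are 90% confident that μ ≤ 98.50.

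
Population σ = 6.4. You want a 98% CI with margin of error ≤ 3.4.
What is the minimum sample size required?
n ≥ 20

For margin E ≤ 3.4:
n ≥ (z* · σ / E)²
n ≥ (2.326 · 6.4 / 3.4)²
n ≥ 19.17

Minimum n = 20 (rounding up)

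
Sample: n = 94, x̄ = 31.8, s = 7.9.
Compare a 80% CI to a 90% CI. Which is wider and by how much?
90% CI is wider by 0.61

df = 93
80% CI: t* = 1.291, (30.75, 32.85), width = 2 · t* · s/√n = 2.10
90% CI: t* = 1.661, (30.45, 33.15), width = 2 · t* · s/√n = 2.71

The 90% CI is wider by 2.71 - 2.10 = 0.61.
Higher confidence requires a wider interval.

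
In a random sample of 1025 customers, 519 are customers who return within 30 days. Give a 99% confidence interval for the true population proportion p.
(0.466, 0.547)

Proportion CI:
p̂ = 519/1025 = 0.50634
SE = √(p̂(1-p̂)/n) = √(0.50634 · 0.49366 / 1025) = 0.01562

z* = 2.576
Margin = z* · SE = 2.576 · 0.01562 = 0.0402

CI: 0.50634 ± 0.0402 = (0.466, 0.547)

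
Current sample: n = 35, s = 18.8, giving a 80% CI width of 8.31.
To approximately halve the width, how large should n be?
n ≈ 140

CI width ∝ 1/√n
To reduce width by factor 2, need √n to grow by 2 → need 2² = 4 times as many samples.

Current: n = 35, width = 8.31
New: n = 140, width ≈ 4.09

Width reduced by factor of 8.31/4.09 = 2.03.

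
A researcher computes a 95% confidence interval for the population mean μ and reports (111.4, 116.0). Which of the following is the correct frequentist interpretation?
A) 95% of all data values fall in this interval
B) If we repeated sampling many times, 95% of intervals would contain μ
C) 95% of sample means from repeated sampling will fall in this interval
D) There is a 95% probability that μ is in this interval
B

A) Wrong — a CI is about the parameter μ, not individual data values.
B) Correct — this is the frequentist long-run coverage interpretation.
C) Wrong — coverage applies to intervals containing μ, not to future x̄ values.
D) Wrong — μ is fixed; the randomness lives in the interval, not in μ.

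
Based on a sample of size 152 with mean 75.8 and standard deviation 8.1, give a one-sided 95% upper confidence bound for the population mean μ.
μ ≤ 76.89

Upper bound (one-sided):
t* = 1.655 (one-sided for 95%)
Upper bound = x̄ + t* · s/√n = 75.8 + 1.655 · 8.1/√152 = 76.89

We are 95% confident that μ ≤ 76.89.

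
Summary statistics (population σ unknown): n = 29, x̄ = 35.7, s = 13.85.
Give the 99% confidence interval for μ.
(28.59, 42.81)

t-interval (σ unknown):
df = n - 1 = 28
t* = 2.763 for 99% confidence

Margin of error = t* · s/√n = 2.763 · 13.85/√29 = 7.11

CI: (28.59, 42.81)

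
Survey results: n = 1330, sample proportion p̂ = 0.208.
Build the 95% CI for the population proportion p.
(0.186, 0.230)

Proportion CI:
SE = √(p̂(1-p̂)/n) = √(0.208 · 0.792 / 1330) = 0.01113

z* = 1.960
Margin = z* · SE = 1.960 · 0.01113 = 0.0218

CI: 0.208 ± 0.0218 = (0.186, 0.230)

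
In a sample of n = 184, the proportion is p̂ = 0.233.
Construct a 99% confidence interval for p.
(0.153, 0.313)

Proportion CI:
SE = √(p̂(1-p̂)/n) = √(0.233 · 0.767 / 184) = 0.03116

z* = 2.576
Margin = z* · SE = 2.576 · 0.03116 = 0.0803

CI: 0.233 ± 0.0803 = (0.153, 0.313)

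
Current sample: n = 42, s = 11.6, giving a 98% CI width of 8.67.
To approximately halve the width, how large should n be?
n ≈ 168

CI width ∝ 1/√n
To reduce width by factor 2, need √n to grow by 2 → need 2² = 4 times as many samples.

Current: n = 42, width = 8.67
New: n = 168, width ≈ 4.20

Width reduced by factor of 8.67/4.20 = 2.06.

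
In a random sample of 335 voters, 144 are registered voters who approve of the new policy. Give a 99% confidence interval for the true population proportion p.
(0.360, 0.500)

Proportion CI:
p̂ = 144/335 = 0.42985
SE = √(p̂(1-p̂)/n) = √(0.42985 · 0.57015 / 335) = 0.02705

z* = 2.576
Margin = z* · SE = 2.576 · 0.02705 = 0.0697

CI: 0.42985 ± 0.0697 = (0.360, 0.500)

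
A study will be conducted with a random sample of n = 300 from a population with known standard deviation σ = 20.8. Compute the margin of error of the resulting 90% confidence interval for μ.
Margin of error = 1.98

Margin of error = z* · σ/√n
= 1.645 · 20.8/√300
= 1.645 · 20.8/17.3205
= 1.98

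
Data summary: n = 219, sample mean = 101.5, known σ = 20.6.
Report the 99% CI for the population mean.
(97.91, 105.09)

z-interval (σ known):
z* = 2.576 for 99% confidence

Margin of error = z* · σ/√n = 2.576 · 20.6/√219 = 3.59

CI: (101.5 - 3.59, 101.5 + 3.59) = (97.91, 105.09)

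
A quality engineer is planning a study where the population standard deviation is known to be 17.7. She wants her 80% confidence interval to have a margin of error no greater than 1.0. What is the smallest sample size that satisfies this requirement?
n ≥ 515

For margin E ≤ 1.0:
n ≥ (z* · σ / E)²
n ≥ (1.282 · 17.7 / 1.0)²
n ≥ 514.90

Minimum n = 515 (rounding up)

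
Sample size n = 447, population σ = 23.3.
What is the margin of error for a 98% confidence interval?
Margin of error = 2.56

Margin of error = z* · σ/√n
= 2.326 · 23.3/√447
= 2.326 · 23.3/21.1424
= 2.56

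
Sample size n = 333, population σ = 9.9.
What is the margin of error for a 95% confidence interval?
Margin of error = 1.06

Margin of error = z* · σ/√n
= 1.960 · 9.9/√333
= 1.960 · 9.9/18.2483
= 1.06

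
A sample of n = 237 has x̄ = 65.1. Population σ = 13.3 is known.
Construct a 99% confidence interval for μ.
(62.87, 67.33)

z-interval (σ known):
z* = 2.576 for 99% confidence

Margin of error = z* · σ/√n = 2.576 · 13.3/√237 = 2.23

CI: (65.1 - 2.23, 65.1 + 2.23) = (62.87, 67.33)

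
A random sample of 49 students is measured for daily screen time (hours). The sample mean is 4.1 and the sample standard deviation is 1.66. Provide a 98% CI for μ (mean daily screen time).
(3.53, 4.67)

t-interval (σ unknown):
df = n - 1 = 48
t* = 2.407 for 98% confidence

Margin of error = t* · s/√n = 2.407 · 1.66/√49 = 0.57

CI: (3.53, 4.67)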